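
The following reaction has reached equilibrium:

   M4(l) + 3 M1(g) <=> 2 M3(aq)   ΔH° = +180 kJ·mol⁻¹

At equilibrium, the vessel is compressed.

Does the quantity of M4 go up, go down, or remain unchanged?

Gas moles: reactants 3, products 0 (Δn_gas = -3). Compression shifts the system toward the side with fewer moles of gas — to the right.
The net shift is to the right. M4 is a reactant, so its amount decreases.

decreases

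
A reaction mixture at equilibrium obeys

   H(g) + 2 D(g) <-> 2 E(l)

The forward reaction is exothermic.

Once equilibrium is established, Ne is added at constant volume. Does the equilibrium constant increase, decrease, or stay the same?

The equilibrium constant depends only on temperature. This perturbation changes neither the position of equilibrium nor K.

unchanged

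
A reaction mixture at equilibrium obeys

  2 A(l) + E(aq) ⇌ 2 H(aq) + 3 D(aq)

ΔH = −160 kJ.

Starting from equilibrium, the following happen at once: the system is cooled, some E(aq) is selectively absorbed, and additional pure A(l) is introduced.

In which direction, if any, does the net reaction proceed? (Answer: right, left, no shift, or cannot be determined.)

The forward reaction is exothermic. Lowering T favours the exothermic direction — shift to the right.
Removing E (aq), a reactant, drives the reaction to the left.
A is a pure liquid; its activity is 1 regardless of amount, so Q is unaffected — no shift from this change.
The individual effects push in opposite directions; without quantitative information the net direction cannot be determined.

cannot be determined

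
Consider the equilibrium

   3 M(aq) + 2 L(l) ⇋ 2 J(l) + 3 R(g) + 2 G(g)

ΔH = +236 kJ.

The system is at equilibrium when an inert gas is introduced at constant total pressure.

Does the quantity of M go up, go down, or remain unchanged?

decreases

Adding inert gas at constant total pressure expands the volume and lowers every reacting partial pressure. With Δn_gas = 5 − 0 = +5, Q moves away from K toward the side with fewer gas moles, so the system shifts toward the side with more gas moles — to the right.
The net shift is to the right. M is a reactant, so its amount decreases.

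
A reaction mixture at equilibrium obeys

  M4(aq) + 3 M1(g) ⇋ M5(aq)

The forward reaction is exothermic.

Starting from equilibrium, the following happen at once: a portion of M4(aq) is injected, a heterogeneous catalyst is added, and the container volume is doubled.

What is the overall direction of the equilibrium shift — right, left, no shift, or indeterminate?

Adding M4 (aq), a reactant, drives the reaction to the right.
A catalyst speeds both forward and reverse rates equally; it changes neither Q nor K — no shift from this change.
Gas moles: reactants 3, products 0 (Δn_gas = -3). Expansion shifts the system toward the side with more moles of gas — to the left.
The individual effects push in opposite directions; without quantitative information the net direction cannot be determined.

cannot be determined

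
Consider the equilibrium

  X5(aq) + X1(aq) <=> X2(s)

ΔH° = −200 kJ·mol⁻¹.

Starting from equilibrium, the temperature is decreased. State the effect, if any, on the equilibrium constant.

K depends on temperature via the van 't Hoff relation. The forward reaction is exothermic, so lowering T increases K.

increases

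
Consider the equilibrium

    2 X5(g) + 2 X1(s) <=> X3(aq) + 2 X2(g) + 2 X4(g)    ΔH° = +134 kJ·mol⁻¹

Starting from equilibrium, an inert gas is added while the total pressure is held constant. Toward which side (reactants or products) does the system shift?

Adding inert gas at constant total pressure expands the volume and lowers every reacting partial pressure. With Δn_gas = 4 − 2 = +2, Q moves away from K toward the side with fewer gas moles, so the system shifts toward the side with more gas moles — to the right.

right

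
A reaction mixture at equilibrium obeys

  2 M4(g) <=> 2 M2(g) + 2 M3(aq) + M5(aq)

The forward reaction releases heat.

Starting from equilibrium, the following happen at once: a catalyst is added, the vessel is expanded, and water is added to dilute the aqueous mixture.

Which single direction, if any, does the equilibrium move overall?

A catalyst speeds both forward and reverse rates equally; it changes neither Q nor K — no shift from this change.
Gas moles: reactants 2, products 2. Δn_gas = 0, so a volume change leaves Q equal to K — no shift from this change.
Dilution lowers every aqueous concentration by the same factor. Δn_aq = 3 − 0 = +3, so the system shifts toward the side with more dissolved moles — to the right.
Only the nonzero effect(s) matter; the net shift is to the right.

right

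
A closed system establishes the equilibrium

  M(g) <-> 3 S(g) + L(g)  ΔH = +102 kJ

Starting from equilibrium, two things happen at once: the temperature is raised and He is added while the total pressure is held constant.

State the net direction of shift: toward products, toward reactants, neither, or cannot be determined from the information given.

right

The forward reaction is endothermic. Raising T favours the endothermic direction — shift to the right.
Adding inert gas at constant total pressure expands the volume and lowers every reacting partial pressure. With Δn_gas = 4 − 1 = +3, Q moves away from K toward the side with fewer gas moles, so the system shifts toward the side with more gas moles — to the right.
All effects act in the same direction — net shift to the right.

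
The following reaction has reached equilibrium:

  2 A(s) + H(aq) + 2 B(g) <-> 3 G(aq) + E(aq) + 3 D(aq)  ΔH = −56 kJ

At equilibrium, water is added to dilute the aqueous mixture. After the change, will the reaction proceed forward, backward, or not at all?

Dilution lowers every aqueous concentration by the same factor. Δn_aq = 7 − 1 = +6, so the system shifts toward the side with more dissolved moles — to the right.

right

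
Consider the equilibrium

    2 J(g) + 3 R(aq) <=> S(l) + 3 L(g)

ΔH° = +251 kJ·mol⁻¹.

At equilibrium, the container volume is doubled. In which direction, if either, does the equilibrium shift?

right

Gas moles: reactants 2, products 3 (Δn_gas = +1). Expansion shifts the system toward the side with more moles of gas — to the right.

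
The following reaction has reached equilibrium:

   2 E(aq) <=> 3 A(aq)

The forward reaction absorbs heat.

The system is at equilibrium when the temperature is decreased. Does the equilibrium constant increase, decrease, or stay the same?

K depends on temperature via the van 't Hoff relation. The forward reaction is endothermic, so lowering T decreases K.

decreases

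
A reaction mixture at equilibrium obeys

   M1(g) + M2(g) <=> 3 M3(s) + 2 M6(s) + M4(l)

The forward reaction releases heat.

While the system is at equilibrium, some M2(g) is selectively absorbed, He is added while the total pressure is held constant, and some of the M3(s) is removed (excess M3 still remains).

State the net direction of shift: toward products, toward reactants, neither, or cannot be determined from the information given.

Removing M2 (g), a reactant, drives the reaction to the left.
Adding inert gas at constant total pressure expands the volume and lowers every reacting partial pressure. With Δn_gas = 0 − 2 = -2, Q moves away from K toward the side with fewer gas moles, so the system shifts toward the side with more gas moles — to the left.
M3 is a pure solid; its activity is 1 regardless of amount, so Q is unaffected — no shift from this change.
Only the nonzero effect(s) matter; the net shift is to the left.

left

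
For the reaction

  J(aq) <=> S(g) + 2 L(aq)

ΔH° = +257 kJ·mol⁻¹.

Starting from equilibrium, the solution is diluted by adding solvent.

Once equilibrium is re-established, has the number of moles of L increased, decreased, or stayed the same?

Dilution lowers every aqueous concentration by the same factor. Δn_aq = 2 − 1 = +1, so the system shifts toward the side with more dissolved moles — to the right.
The net shift is to the right. L is a product, so its amount increases.

increases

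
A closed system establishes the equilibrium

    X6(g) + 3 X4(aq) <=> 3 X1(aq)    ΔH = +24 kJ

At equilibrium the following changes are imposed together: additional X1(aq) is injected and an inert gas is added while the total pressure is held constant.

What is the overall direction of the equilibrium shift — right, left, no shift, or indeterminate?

left

Adding X1 (aq), a product, drives the reaction to the left.
Adding inert gas at constant total pressure expands the volume and lowers every reacting partial pressure. With Δn_gas = 0 − 1 = -1, Q moves away from K toward the side with fewer gas moles, so the system shifts toward the side with more gas moles — to the left.
All effects act in the same direction — net shift to the left.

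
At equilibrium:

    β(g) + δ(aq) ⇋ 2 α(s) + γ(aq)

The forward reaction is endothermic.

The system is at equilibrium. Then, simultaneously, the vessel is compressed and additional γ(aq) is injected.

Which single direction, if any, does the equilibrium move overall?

cannot be determined

Gas moles: reactants 1, products 0 (Δn_gas = -1). Compression shifts the system toward the side with fewer moles of gas — to the right.
Adding γ (aq), a product, drives the reaction to the left.
The individual effects push in opposite directions; without quantitative information the net direction cannot be determined.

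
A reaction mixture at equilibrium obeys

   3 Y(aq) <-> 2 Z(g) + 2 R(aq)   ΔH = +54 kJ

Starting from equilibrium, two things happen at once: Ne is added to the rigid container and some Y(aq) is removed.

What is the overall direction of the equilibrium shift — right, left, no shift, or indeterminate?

At constant volume, adding an inert gas leaves every reacting species' partial pressure unchanged, so Q is unchanged — no shift from this change.
Removing Y (aq), a reactant, drives the reaction to the left.
Only the nonzero effect(s) matter; the net shift is to the left.

left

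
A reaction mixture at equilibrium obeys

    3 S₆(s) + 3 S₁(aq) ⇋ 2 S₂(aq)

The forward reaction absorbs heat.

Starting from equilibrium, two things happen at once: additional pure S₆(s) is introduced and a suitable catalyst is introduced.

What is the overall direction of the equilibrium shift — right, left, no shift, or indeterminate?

no shift

S₆ is a pure solid; its activity is 1 regardless of amount, so Q is unaffected — no shift from this change.
A catalyst speeds both forward and reverse rates equally; it changes neither Q nor K — no shift from this change.
None of the changes alters Q relative to K, so there is no net shift.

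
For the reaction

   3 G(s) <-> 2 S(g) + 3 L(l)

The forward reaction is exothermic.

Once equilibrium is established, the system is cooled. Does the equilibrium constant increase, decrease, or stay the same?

K depends on temperature via the van 't Hoff relation. The forward reaction is exothermic, so lowering T increases K.

increases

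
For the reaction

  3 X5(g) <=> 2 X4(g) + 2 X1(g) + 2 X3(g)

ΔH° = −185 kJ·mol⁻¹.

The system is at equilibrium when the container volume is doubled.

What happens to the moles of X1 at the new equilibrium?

Gas moles: reactants 3, products 6 (Δn_gas = +3). Expansion shifts the system toward the side with more moles of gas — to the right.
The net shift is to the right. X1 is a product, so its amount increases.

increases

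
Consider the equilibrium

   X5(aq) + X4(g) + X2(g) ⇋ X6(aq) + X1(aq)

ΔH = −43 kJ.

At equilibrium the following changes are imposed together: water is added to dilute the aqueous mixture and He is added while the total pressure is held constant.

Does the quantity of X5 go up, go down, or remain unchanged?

cannot be determined

Dilution lowers every aqueous concentration by the same factor. Δn_aq = 2 − 1 = +1, so the system shifts toward the side with more dissolved moles — to the right.
Adding inert gas at constant total pressure expands the volume and lowers every reacting partial pressure. With Δn_gas = 0 − 2 = -2, Q moves away from K toward the side with fewer gas moles, so the system shifts toward the side with more gas moles — to the left.
The two effects oppose each other, so the net shift — and hence the change in X5 — cannot be determined from the given information.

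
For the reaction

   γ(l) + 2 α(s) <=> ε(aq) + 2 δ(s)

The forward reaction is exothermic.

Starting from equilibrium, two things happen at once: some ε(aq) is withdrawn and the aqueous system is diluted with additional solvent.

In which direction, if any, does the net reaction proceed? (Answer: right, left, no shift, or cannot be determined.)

right

Removing ε (aq), a product, drives the reaction to the right.
Dilution lowers every aqueous concentration by the same factor. Δn_aq = 1 − 0 = +1, so the system shifts toward the side with more dissolved moles — to the right.
All effects act in the same direction — net shift to the right.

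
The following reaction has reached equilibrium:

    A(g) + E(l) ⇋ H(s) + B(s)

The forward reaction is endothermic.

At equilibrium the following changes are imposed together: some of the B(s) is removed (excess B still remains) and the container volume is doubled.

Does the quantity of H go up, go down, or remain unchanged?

decreases

B is a pure solid; its activity is 1 regardless of amount, so Q is unaffected — no shift from this change.
Gas moles: reactants 1, products 0 (Δn_gas = -1). Expansion shifts the system toward the side with more moles of gas — to the left.
The net shift is to the left. H is a product, so its amount decreases.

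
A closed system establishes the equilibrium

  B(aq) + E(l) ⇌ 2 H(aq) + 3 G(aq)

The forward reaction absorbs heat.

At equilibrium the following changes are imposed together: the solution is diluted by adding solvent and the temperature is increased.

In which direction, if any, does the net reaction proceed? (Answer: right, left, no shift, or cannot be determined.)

Dilution lowers every aqueous concentration by the same factor. Δn_aq = 5 − 1 = +4, so the system shifts toward the side with more dissolved moles — to the right.
The forward reaction is endothermic. Raising T favours the endothermic direction — shift to the right.
All effects act in the same direction — net shift to the right.

right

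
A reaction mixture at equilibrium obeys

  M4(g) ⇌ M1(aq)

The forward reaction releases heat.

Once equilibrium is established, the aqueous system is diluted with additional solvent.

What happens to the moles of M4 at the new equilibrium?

Dilution lowers every aqueous concentration by the same factor. Δn_aq = 1 − 0 = +1, so the system shifts toward the side with more dissolved moles — to the right.
The net shift is to the right. M4 is a reactant, so its amount decreases.

decreases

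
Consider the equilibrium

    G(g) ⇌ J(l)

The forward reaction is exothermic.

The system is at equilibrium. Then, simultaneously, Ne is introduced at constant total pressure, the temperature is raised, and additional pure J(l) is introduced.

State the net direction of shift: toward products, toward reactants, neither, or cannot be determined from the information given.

Adding inert gas at constant total pressure expands the volume and lowers every reacting partial pressure. With Δn_gas = 0 − 1 = -1, Q moves away from K toward the side with fewer gas moles, so the system shifts toward the side with more gas moles — to the left.
The forward reaction is exothermic. Raising T favours the endothermic direction — shift to the left.
J is a pure liquid; its activity is 1 regardless of amount, so Q is unaffected — no shift from this change.
Only the nonzero effect(s) matter; the net shift is to the left.

left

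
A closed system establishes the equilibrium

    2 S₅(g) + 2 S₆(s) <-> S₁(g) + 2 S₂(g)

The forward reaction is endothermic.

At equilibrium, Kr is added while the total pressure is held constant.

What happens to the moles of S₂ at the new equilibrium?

increases

Adding inert gas at constant total pressure expands the volume and lowers every reacting partial pressure. With Δn_gas = 3 − 2 = +1, Q moves away from K toward the side with fewer gas moles, so the system shifts toward the side with more gas moles — to the right.
The net shift is to the right. S₂ is a product, so its amount increases.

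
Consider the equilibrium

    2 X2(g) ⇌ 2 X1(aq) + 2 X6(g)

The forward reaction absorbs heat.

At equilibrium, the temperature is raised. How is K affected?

increases

K depends on temperature via the van 't Hoff relation. The forward reaction is endothermic, so raising T increases K.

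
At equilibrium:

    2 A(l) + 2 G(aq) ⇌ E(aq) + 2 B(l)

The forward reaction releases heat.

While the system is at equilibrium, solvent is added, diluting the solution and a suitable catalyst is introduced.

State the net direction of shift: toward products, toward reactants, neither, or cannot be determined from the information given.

Dilution lowers every aqueous concentration by the same factor. Δn_aq = 1 − 2 = -1, so the system shifts toward the side with more dissolved moles — to the left.
A catalyst speeds both forward and reverse rates equally; it changes neither Q nor K — no shift from this change.
Only the nonzero effect(s) matter; the net shift is to the left.

left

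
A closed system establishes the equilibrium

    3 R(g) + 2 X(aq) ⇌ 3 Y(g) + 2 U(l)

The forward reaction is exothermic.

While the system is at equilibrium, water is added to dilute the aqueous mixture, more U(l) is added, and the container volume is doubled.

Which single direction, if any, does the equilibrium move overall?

left

Dilution lowers every aqueous concentration by the same factor. Δn_aq = 0 − 2 = -2, so the system shifts toward the side with more dissolved moles — to the left.
U is a pure liquid; its activity is 1 regardless of amount, so Q is unaffected — no shift from this change.
Gas moles: reactants 3, products 3. Δn_gas = 0, so a volume change leaves Q equal to K — no shift from this change.
Only the nonzero effect(s) matter; the net shift is to the left.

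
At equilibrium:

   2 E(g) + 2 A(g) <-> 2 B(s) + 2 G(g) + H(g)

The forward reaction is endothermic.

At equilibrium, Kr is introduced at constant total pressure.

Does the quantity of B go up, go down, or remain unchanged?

decreases

Adding inert gas at constant total pressure expands the volume and lowers every reacting partial pressure. With Δn_gas = 3 − 4 = -1, Q moves away from K toward the side with fewer gas moles, so the system shifts toward the side with more gas moles — to the left.
The net shift is to the left. B is a product, so its amount decreases.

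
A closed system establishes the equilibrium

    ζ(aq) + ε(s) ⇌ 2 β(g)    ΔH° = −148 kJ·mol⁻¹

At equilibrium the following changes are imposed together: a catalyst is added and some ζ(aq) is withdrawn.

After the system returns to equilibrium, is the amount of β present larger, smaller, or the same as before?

decreases

A catalyst speeds both forward and reverse rates equally; it changes neither Q nor K — no shift from this change.
Removing ζ (aq), a reactant, drives the reaction to the left.
The net shift is to the left. β is a product, so its amount decreases.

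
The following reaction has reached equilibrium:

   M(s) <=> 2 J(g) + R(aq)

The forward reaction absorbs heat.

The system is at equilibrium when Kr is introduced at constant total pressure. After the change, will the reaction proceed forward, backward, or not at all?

right

Adding inert gas at constant total pressure expands the volume and lowers every reacting partial pressure. With Δn_gas = 2 − 0 = +2, Q moves away from K toward the side with fewer gas moles, so the system shifts toward the side with more gas moles — to the right.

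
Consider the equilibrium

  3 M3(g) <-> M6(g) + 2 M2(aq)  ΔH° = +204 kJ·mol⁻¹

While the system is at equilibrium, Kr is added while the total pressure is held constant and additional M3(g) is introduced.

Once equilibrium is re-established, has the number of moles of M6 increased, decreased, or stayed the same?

cannot be determined

Adding inert gas at constant total pressure expands the volume and lowers every reacting partial pressure. With Δn_gas = 1 − 3 = -2, Q moves away from K toward the side with fewer gas moles, so the system shifts toward the side with more gas moles — to the left.
Adding M3 (g), a reactant, drives the reaction to the right.
The two effects oppose each other, so the net shift — and hence the change in M6 — cannot be determined from the given information.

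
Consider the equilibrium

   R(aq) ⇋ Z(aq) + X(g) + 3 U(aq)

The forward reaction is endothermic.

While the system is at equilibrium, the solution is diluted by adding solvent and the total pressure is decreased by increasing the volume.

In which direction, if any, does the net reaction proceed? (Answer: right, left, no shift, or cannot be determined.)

Dilution lowers every aqueous concentration by the same factor. Δn_aq = 4 − 1 = +3, so the system shifts toward the side with more dissolved moles — to the right.
Gas moles: reactants 0, products 1 (Δn_gas = +1). Expansion shifts the system toward the side with more moles of gas — to the right.
All effects act in the same direction — net shift to the right.

right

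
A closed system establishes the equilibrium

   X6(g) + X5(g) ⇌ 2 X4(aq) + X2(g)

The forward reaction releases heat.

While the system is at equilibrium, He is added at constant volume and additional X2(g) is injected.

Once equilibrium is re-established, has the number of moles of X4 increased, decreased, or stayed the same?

At constant volume, adding an inert gas leaves every reacting species' partial pressure unchanged, so Q is unchanged — no shift from this change.
Adding X2 (g), a product, drives the reaction to the left.
The net shift is to the left. X4 is a product, so its amount decreases.

decreases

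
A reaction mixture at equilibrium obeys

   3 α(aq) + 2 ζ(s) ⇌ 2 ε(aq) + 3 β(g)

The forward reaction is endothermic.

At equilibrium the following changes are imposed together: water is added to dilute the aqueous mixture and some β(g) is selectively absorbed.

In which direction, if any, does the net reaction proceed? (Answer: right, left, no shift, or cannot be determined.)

cannot be determined

Dilution lowers every aqueous concentration by the same factor. Δn_aq = 2 − 3 = -1, so the system shifts toward the side with more dissolved moles — to the left.
Removing β (g), a product, drives the reaction to the right.
The individual effects push in opposite directions; without quantitative information the net direction cannot be determined.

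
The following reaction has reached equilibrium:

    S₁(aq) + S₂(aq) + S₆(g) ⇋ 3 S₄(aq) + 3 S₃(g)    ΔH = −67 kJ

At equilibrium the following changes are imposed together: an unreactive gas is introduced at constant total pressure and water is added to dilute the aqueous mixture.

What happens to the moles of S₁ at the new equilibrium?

decreases

Adding inert gas at constant total pressure expands the volume and lowers every reacting partial pressure. With Δn_gas = 3 − 1 = +2, Q moves away from K toward the side with fewer gas moles, so the system shifts toward the side with more gas moles — to the right.
Dilution lowers every aqueous concentration by the same factor. Δn_aq = 3 − 2 = +1, so the system shifts toward the side with more dissolved moles — to the right.
The net shift is to the right. S₁ is a reactant, so its amount decreases.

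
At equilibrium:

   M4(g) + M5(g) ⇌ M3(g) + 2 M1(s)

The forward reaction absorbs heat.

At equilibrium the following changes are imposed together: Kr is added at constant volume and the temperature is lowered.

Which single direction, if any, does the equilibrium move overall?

At constant volume, adding an inert gas leaves every reacting species' partial pressure unchanged, so Q is unchanged — no shift from this change.
The forward reaction is endothermic. Lowering T favours the exothermic direction — shift to the left.
Only the nonzero effect(s) matter; the net shift is to the left.

left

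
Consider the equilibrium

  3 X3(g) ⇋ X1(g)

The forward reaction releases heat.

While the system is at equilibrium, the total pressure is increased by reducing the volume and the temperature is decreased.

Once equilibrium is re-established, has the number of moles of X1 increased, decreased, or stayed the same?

increases

Gas moles: reactants 3, products 1 (Δn_gas = -2). Compression shifts the system toward the side with fewer moles of gas — to the right.
The forward reaction is exothermic. Lowering T favours the exothermic direction — shift to the right.
The net shift is to the right. X1 is a product, so its amount increases.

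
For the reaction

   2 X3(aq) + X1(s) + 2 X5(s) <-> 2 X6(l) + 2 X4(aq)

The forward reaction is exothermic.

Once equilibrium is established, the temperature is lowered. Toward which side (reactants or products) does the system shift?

The forward reaction is exothermic. Lowering T favours the exothermic direction — shift to the right.

right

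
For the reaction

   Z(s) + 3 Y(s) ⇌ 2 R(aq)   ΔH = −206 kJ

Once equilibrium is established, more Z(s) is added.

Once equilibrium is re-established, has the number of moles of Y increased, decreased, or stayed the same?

Z is a pure solid; its activity is 1 regardless of amount, so Q is unaffected — no shift from this change.
No net shift occurs, so the amount of Y is unchanged.

unchanged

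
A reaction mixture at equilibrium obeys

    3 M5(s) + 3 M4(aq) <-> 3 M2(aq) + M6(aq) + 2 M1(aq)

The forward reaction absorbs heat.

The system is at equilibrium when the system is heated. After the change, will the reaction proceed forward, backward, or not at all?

The forward reaction is endothermic. Raising T favours the endothermic direction — shift to the right.

right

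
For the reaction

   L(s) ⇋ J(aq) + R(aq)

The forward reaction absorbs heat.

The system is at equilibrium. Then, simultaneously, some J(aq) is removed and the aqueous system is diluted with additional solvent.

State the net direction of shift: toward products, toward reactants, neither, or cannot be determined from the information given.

right

Removing J (aq), a product, drives the reaction to the right.
Dilution lowers every aqueous concentration by the same factor. Δn_aq = 2 − 0 = +2, so the system shifts toward the side with more dissolved moles — to the right.
All effects act in the same direction — net shift to the right.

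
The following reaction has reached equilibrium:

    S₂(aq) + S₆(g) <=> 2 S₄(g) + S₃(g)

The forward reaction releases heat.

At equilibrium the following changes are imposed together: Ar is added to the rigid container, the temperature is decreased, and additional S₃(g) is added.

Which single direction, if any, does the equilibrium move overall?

At constant volume, adding an inert gas leaves every reacting species' partial pressure unchanged, so Q is unchanged — no shift from this change.
The forward reaction is exothermic. Lowering T favours the exothermic direction — shift to the right.
Adding S₃ (g), a product, drives the reaction to the left.
The individual effects push in opposite directions; without quantitative information the net direction cannot be determined.

cannot be determined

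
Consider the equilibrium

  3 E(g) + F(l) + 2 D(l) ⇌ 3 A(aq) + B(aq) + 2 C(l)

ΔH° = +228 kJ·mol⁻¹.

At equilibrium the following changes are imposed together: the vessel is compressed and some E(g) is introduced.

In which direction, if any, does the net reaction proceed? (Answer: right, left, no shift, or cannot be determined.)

Gas moles: reactants 3, products 0 (Δn_gas = -3). Compression shifts the system toward the side with fewer moles of gas — to the right.
Adding E (g), a reactant, drives the reaction to the right.
All effects act in the same direction — net shift to the right.

right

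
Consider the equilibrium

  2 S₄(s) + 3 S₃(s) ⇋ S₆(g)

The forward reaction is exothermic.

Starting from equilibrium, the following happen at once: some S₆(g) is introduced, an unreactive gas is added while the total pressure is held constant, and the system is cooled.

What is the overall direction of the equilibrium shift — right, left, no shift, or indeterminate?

Adding S₆ (g), a product, drives the reaction to the left.
Adding inert gas at constant total pressure expands the volume and lowers every reacting partial pressure. With Δn_gas = 1 − 0 = +1, Q moves away from K toward the side with fewer gas moles, so the system shifts toward the side with more gas moles — to the right.
The forward reaction is exothermic. Lowering T favours the exothermic direction — shift to the right.
The individual effects push in opposite directions; without quantitative information the net direction cannot be determined.

cannot be determined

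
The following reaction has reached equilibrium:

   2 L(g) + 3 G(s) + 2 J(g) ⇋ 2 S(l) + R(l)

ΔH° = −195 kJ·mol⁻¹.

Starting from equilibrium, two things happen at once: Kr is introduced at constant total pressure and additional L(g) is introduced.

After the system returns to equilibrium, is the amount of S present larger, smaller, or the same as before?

Adding inert gas at constant total pressure expands the volume and lowers every reacting partial pressure. With Δn_gas = 0 − 4 = -4, Q moves away from K toward the side with fewer gas moles, so the system shifts toward the side with more gas moles — to the left.
Adding L (g), a reactant, drives the reaction to the right.
The two effects oppose each other, so the net shift — and hence the change in S — cannot be determined from the given information.

cannot be determined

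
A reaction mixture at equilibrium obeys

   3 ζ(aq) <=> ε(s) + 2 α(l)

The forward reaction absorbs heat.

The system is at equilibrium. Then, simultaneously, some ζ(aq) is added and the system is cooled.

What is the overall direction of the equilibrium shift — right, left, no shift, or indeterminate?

Adding ζ (aq), a reactant, drives the reaction to the right.
The forward reaction is endothermic. Lowering T favours the exothermic direction — shift to the left.
The individual effects push in opposite directions; without quantitative information the net direction cannot be determined.

cannot be determined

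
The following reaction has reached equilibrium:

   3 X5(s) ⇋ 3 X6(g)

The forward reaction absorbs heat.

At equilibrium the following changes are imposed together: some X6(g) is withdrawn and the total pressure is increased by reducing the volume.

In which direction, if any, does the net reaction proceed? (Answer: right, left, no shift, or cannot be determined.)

Removing X6 (g), a product, drives the reaction to the right.
Gas moles: reactants 0, products 3 (Δn_gas = +3). Compression shifts the system toward the side with fewer moles of gas — to the left.
The individual effects push in opposite directions; without quantitative information the net direction cannot be determined.

cannot be determined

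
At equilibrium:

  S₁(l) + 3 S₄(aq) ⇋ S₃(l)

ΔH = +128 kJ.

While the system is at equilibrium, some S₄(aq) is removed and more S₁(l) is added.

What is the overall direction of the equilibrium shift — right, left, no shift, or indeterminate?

Removing S₄ (aq), a reactant, drives the reaction to the left.
S₁ is a pure liquid; its activity is 1 regardless of amount, so Q is unaffected — no shift from this change.
Only the nonzero effect(s) matter; the net shift is to the left.

left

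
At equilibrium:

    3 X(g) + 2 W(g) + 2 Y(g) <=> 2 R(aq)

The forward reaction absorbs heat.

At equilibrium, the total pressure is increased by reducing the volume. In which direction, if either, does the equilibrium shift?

Gas moles: reactants 7, products 0 (Δn_gas = -7). Compression shifts the system toward the side with fewer moles of gas — to the right.

right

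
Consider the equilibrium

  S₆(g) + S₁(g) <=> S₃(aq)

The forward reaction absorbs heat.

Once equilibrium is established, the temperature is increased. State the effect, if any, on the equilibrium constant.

K depends on temperature via the van 't Hoff relation. The forward reaction is endothermic, so raising T increases K.

increases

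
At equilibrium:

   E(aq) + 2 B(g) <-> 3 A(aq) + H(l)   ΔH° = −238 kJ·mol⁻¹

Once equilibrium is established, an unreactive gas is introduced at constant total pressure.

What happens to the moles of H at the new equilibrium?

decreases

Adding inert gas at constant total pressure expands the volume and lowers every reacting partial pressure. With Δn_gas = 0 − 2 = -2, Q moves away from K toward the side with fewer gas moles, so the system shifts toward the side with more gas moles — to the left.
The net shift is to the left. H is a product, so its amount decreases.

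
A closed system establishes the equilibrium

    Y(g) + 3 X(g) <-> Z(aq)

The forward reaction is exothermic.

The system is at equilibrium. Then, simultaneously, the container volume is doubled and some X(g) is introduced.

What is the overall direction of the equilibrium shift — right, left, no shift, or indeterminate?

cannot be determined

Gas moles: reactants 4, products 0 (Δn_gas = -4). Expansion shifts the system toward the side with more moles of gas — to the left.
Adding X (g), a reactant, drives the reaction to the right.
The individual effects push in opposite directions; without quantitative information the net direction cannot be determined.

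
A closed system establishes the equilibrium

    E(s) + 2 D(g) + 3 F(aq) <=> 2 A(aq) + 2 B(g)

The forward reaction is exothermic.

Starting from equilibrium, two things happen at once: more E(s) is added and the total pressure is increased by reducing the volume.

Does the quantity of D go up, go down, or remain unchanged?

E is a pure solid; its activity is 1 regardless of amount, so Q is unaffected — no shift from this change.
Gas moles: reactants 2, products 2. Δn_gas = 0, so a volume change leaves Q equal to K — no shift from this change.
No net shift occurs, so the amount of D is unchanged.

unchanged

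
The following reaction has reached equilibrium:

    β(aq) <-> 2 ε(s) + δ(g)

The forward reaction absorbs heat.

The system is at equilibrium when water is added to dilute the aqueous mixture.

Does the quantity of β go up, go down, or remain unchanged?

Dilution lowers every aqueous concentration by the same factor. Δn_aq = 0 − 1 = -1, so the system shifts toward the side with more dissolved moles — to the left.
The net shift is to the left. β is a reactant, so its amount increases.

increases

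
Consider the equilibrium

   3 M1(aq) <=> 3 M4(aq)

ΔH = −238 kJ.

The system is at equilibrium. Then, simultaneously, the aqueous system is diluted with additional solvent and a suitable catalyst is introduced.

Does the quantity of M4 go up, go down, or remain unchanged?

unchanged

Dilution scales every aqueous concentration by the same factor. Δn_aq = 3 − 3 = 0, so Q is unchanged — no shift.
A catalyst speeds both forward and reverse rates equally; it changes neither Q nor K — no shift from this change.
No net shift occurs, so the amount of M4 is unchanged.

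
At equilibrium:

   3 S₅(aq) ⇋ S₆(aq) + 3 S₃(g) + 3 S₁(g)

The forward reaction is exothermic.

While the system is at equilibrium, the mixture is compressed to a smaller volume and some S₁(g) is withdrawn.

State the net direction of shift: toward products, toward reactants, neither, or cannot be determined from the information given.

cannot be determined

Gas moles: reactants 0, products 6 (Δn_gas = +6). Compression shifts the system toward the side with fewer moles of gas — to the left.
Removing S₁ (g), a product, drives the reaction to the right.
The individual effects push in opposite directions; without quantitative information the net direction cannot be determined.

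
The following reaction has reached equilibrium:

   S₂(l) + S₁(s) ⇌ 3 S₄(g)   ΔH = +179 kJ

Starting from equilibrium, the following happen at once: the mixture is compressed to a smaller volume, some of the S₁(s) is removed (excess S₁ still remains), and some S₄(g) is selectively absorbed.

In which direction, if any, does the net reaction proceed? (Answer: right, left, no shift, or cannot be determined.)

cannot be determined

Gas moles: reactants 0, products 3 (Δn_gas = +3). Compression shifts the system toward the side with fewer moles of gas — to the left.
S₁ is a pure solid; its activity is 1 regardless of amount, so Q is unaffected — no shift from this change.
Removing S₄ (g), a product, drives the reaction to the right.
The individual effects push in opposite directions; without quantitative information the net direction cannot be determined.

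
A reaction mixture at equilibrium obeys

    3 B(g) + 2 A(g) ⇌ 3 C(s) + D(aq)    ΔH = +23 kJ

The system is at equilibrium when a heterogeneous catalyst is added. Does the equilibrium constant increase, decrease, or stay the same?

The equilibrium constant depends only on temperature. This perturbation changes neither the position of equilibrium nor K.

unchanged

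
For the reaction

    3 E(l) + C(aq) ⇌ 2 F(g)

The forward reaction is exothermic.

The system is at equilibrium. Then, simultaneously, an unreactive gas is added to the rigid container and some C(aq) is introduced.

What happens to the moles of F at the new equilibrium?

At constant volume, adding an inert gas leaves every reacting species' partial pressure unchanged, so Q is unchanged — no shift from this change.
Adding C (aq), a reactant, drives the reaction to the right.
The net shift is to the right. F is a product, so its amount increases.

increases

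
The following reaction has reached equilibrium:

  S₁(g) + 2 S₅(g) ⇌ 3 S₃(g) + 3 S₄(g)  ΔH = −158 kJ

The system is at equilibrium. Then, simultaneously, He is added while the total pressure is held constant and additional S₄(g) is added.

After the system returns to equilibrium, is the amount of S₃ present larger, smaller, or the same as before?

Adding inert gas at constant total pressure expands the volume and lowers every reacting partial pressure. With Δn_gas = 6 − 3 = +3, Q moves away from K toward the side with fewer gas moles, so the system shifts toward the side with more gas moles — to the right.
Adding S₄ (g), a product, drives the reaction to the left.
The two effects oppose each other, so the net shift — and hence the change in S₃ — cannot be determined from the given information.

cannot be determined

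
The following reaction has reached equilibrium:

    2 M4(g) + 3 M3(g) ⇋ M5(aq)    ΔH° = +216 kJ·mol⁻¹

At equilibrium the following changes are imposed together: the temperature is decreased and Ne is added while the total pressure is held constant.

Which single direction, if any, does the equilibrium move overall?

The forward reaction is endothermic. Lowering T favours the exothermic direction — shift to the left.
Adding inert gas at constant total pressure expands the volume and lowers every reacting partial pressure. With Δn_gas = 0 − 5 = -5, Q moves away from K toward the side with fewer gas moles, so the system shifts toward the side with more gas moles — to the left.
All effects act in the same direction — net shift to the left.

left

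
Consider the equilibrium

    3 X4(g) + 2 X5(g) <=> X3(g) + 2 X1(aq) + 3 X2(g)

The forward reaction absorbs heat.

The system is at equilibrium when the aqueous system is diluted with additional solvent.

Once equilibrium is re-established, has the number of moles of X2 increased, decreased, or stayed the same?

increases

Dilution lowers every aqueous concentration by the same factor. Δn_aq = 2 − 0 = +2, so the system shifts toward the side with more dissolved moles — to the right.
The net shift is to the right. X2 is a product, so its amount increases.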